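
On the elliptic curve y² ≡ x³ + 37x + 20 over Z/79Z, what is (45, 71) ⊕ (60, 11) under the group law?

(45, 71) + (60, 11). λ = (11 - 71)/(60 - 45) ≡ 19/15 mod 79. 15⁻¹ ≡ 58 (mod 79) since 15·58 = 870 ≡ 1, so λ ≡ 75.
  x = λ² - 45 - 60 = 5625 - 105 ≡ 69; y = λ·(45 - 69) - 71 ≡ 25. → (69, 25)

(69, 25)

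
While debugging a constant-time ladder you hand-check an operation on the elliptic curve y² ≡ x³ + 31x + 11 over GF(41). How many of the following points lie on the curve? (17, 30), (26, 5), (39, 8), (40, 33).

3

(17, 30): 30² ≡ 39, rhs ≡ 39 → on.
(26, 5): 5² ≡ 25, rhs ≡ 25 → on.
(39, 8): 8² ≡ 23, rhs ≡ 23 → on.
(40, 33): 33² ≡ 23, rhs ≡ 20 → off.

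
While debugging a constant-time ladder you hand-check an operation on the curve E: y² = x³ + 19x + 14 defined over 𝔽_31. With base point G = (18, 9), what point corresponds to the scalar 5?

Repeated addition: build up to 5G.
2G: tangent at (18, 9): λ = (3·18² + 19)/(2·9) ≡ 30/18. 18⁻¹ ≡ 19 (mod 31) since 18·19 = 342 ≡ 1, so λ ≡ 30·19 ≡ 12.
  x = λ² - 18 - 18 = 144 - 36 ≡ 15; y = λ·(18 - 15) - 9 ≡ 27. → (15, 27)
3G: (15, 27) + (18, 9). λ = (9 - 27)/(18 - 15) ≡ 13/3 mod 31. 3⁻¹ ≡ 21 (mod 31) since 3·21 = 63 ≡ 1, so λ ≡ 25.
  x = λ² - 15 - 18 = 625 - 33 ≡ 3; y = λ·(15 - 3) - 27 ≡ 25. → (3, 25)
4G: (3, 25) + (18, 9). λ = (9 - 25)/(18 - 3) ≡ 15/15 mod 31. 15⁻¹ ≡ 29 (mod 31), so λ ≡ 1.
  x = λ² - 3 - 18 = 1 - 21 ≡ 11; y = λ·(3 - 11) - 25 ≡ 29. → (11, 29)
5G: (11, 29) + (18, 9). λ = (9 - 29)/(18 - 11) ≡ 11/7 mod 31. 7⁻¹ ≡ 9 (mod 31) since 7·9 = 63 ≡ 1, so λ ≡ 6.
  x = λ² - 11 - 18 = 36 - 29 ≡ 7; y = λ·(11 - 7) - 29 ≡ 26. → (7, 26)

(7, 26)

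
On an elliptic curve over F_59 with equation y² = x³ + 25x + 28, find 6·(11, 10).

Write Q = (11, 10).
Double-and-add on 6 = (110)₂. Start with Q = (11, 10) for the leading 1-bit.
double: tangent at (11, 10): λ = (3·11² + 25)/(2·10) ≡ 34/20. 20⁻¹ ≡ 3 (mod 59) since 20·3 = 60 ≡ 1, so λ ≡ 34·3 ≡ 43.
  x = λ² - 11 - 11 = 1849 - 22 ≡ 57; y = λ·(11 - 57) - 10 ≡ 18. → (57, 18)
add Q: (57, 18) + (11, 10). λ = (10 - 18)/(11 - 57) ≡ 51/13 mod 59. 13⁻¹ ≡ 50 (mod 59), so λ ≡ 13.
  x = λ² - 57 - 11 = 169 - 68 ≡ 42; y = λ·(57 - 42) - 18 ≡ 0. → (42, 0)
double: (42, 0) + (42, 0): same x and y₁ ≡ -y₂, so the sum is 𝒪.

O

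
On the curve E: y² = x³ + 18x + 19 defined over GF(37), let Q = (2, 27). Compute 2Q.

(26, 9)

tangent at (2, 27): λ = (3·2² + 18)/(2·27) ≡ 30/17. 17⁻¹ ≡ 24 (mod 37), so λ ≡ 30·24 ≡ 17.
  x = λ² - 2 - 2 = 289 - 4 ≡ 26; y = λ·(2 - 26) - 27 ≡ 9. → (26, 9)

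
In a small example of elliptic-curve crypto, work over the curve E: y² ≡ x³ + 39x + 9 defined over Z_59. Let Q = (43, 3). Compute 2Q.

(24, 45)

tangent at (43, 3): λ = (3·43² + 39)/(2·3) ≡ 40/6. 6⁻¹ ≡ 10 (mod 59) since 6·10 = 60 ≡ 1, so λ ≡ 40·10 ≡ 46.
  x = λ² - 43 - 43 = 2116 - 86 ≡ 24; y = λ·(43 - 24) - 3 ≡ 45. → (24, 45)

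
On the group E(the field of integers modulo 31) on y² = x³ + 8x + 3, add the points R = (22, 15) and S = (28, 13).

(22, 15) + (28, 13). λ = (13 - 15)/(28 - 22) ≡ 29/6 mod 31. 6⁻¹ ≡ 26 (mod 31), so λ ≡ 10.
  x = λ² - 22 - 28 = 100 - 50 ≡ 19; y = λ·(22 - 19) - 15 ≡ 15. → (19, 15)

(19, 15)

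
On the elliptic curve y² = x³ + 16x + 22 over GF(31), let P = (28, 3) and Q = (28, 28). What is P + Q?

O

The two points share x = 28 and their y-coordinates satisfy 3 + 28 ≡ 0 (mod 31), so they are inverses. Their sum is O.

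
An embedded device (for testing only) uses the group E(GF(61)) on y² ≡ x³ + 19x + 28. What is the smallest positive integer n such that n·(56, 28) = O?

2P: tangent at (56, 28): λ = (3·56² + 19)/(2·28) ≡ 33/56. 56⁻¹ ≡ 12 (mod 61), so λ ≡ 33·12 ≡ 30.
  x = λ² - 56 - 56 = 900 - 112 ≡ 56; y = λ·(56 - 56) - 28 ≡ 33. → (56, 33)
3P: (56, 33) + (56, 28): same x and y₁ ≡ -y₂, so the sum is O.
3P = O, so the order is 3.

3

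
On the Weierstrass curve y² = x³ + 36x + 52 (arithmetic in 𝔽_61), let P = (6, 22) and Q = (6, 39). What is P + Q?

O

The two points share x = 6 and their y-coordinates satisfy 22 + 39 ≡ 0 (mod 61), so they are inverses. Their sum is ∞.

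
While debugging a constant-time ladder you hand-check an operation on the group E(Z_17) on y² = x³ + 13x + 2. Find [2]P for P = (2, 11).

tangent at (2, 11): λ = (3·2² + 13)/(2·11) ≡ 8/5. 5⁻¹ ≡ 7 (mod 17) since 5·7 = 35 ≡ 1, so λ ≡ 8·7 ≡ 5.
  x = λ² - 2 - 2 = 25 - 4 ≡ 4; y = λ·(2 - 4) - 11 ≡ 13. → (4, 13)

(4, 13)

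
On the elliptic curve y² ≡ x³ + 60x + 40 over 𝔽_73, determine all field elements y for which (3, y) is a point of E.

none

x³ + 60x + 40 = 247 ≡ 28 (mod 73).
28 is a non-residue mod 73; no y exists.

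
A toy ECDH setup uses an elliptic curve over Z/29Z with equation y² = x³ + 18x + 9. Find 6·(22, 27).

(10, 0)

Write G = (22, 27).
Double-and-add on 6 = (110)₂. Start with G = (22, 27) for the leading 1-bit.
double: tangent at (22, 27): λ = (3·22² + 18)/(2·27) ≡ 20/25. 25⁻¹ ≡ 7 (mod 29) since 25·7 = 175 ≡ 1, so λ ≡ 20·7 ≡ 24.
  x = λ² - 22 - 22 = 576 - 44 ≡ 10; y = λ·(22 - 10) - 27 ≡ 0. → (10, 0)
add G: (10, 0) + (22, 27). λ = (27 - 0)/(22 - 10) ≡ 27/12 mod 29. 12⁻¹ ≡ 17 (mod 29), so λ ≡ 24.
  x = λ² - 10 - 22 = 576 - 32 ≡ 22; y = λ·(10 - 22) - 0 ≡ 2. → (22, 2)
double: tangent at (22, 2): λ = (3·22² + 18)/(2·2) ≡ 20/4. 4⁻¹ ≡ 22 (mod 29), so λ ≡ 20·22 ≡ 5.
  x = λ² - 22 - 22 = 25 - 44 ≡ 10; y = λ·(22 - 10) - 2 ≡ 0. → (10, 0)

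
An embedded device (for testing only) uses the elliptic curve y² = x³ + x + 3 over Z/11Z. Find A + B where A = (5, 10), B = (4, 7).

(5, 10) + (4, 7). λ = (7 - 10)/(4 - 5) ≡ 8/10 mod 11. 10⁻¹ ≡ 10 (mod 11), so λ ≡ 3.
  x = λ² - 5 - 4 = 9 - 9 ≡ 0; y = λ·(5 - 0) - 10 ≡ 5. → (0, 5)

(0, 5)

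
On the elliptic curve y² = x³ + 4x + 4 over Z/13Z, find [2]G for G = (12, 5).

tangent at (12, 5): λ = (3·12² + 4)/(2·5) ≡ 7/10. 10⁻¹ ≡ 4 (mod 13) since 10·4 = 40 ≡ 1, so λ ≡ 7·4 ≡ 2.
  x = λ² - 12 - 12 = 4 - 24 ≡ 6; y = λ·(12 - 6) - 5 ≡ 7. → (6, 7)

(6, 7)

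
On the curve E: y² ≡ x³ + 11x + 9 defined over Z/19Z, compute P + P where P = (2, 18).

(0, 16)

tangent at (2, 18): λ = (3·2² + 11)/(2·18) ≡ 4/17. 17⁻¹ ≡ 9 (mod 19), so λ ≡ 4·9 ≡ 17.
  x = λ² - 2 - 2 = 289 - 4 ≡ 0; y = λ·(2 - 0) - 18 ≡ 16. → (0, 16)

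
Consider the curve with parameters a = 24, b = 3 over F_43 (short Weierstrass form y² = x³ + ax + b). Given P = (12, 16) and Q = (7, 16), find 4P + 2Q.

First 4P:
Repeated addition: build up to 4P.
2P: tangent at (12, 16): λ = (3·12² + 24)/(2·16) ≡ 26/32. 32⁻¹ ≡ 39 (mod 43) since 32·39 = 1248 ≡ 1, so λ ≡ 26·39 ≡ 25.
  x = λ² - 12 - 12 = 625 - 24 ≡ 42; y = λ·(12 - 42) - 16 ≡ 8. → (42, 8)
3P: (42, 8) + (12, 16). λ = (16 - 8)/(12 - 42) ≡ 8/13 mod 43. 13⁻¹ ≡ 10 (mod 43), so λ ≡ 37.
  x = λ² - 42 - 12 = 1369 - 54 ≡ 25; y = λ·(42 - 25) - 8 ≡ 19. → (25, 19)
4P: (25, 19) + (12, 16). λ = (16 - 19)/(12 - 25) ≡ 40/30 mod 43. 30⁻¹ ≡ 33 (mod 43), so λ ≡ 30.
  x = λ² - 25 - 12 = 900 - 37 ≡ 3; y = λ·(25 - 3) - 19 ≡ 39. → (3, 39)
4P = (3, 39).
Next 2Q:
Repeated addition: build up to 2Q.
2Q: tangent at (7, 16): λ = (3·7² + 24)/(2·16) ≡ 42/32. 32⁻¹ ≡ 39 (mod 43), so λ ≡ 42·39 ≡ 4.
  x = λ² - 7 - 7 = 16 - 14 ≡ 2; y = λ·(7 - 2) - 16 ≡ 4. → (2, 4)
2Q = (2, 4).
Finally 4P + 2Q:
(3, 39) + (2, 4). λ = (4 - 39)/(2 - 3) ≡ 8/42 mod 43. 42⁻¹ ≡ 42 (mod 43) since 42·42 = 1764 ≡ 1, so λ ≡ 35.
  x = λ² - 3 - 2 = 1225 - 5 ≡ 16; y = λ·(3 - 16) - 39 ≡ 22. → (16, 22)

(16, 22)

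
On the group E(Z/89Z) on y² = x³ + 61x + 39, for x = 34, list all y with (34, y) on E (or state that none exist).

11, 78

x³ + 61x + 39 = 41417 ≡ 32 (mod 89).
Square roots of 32 mod 89: 11 and 78 (since 11² = 121 ≡ 32).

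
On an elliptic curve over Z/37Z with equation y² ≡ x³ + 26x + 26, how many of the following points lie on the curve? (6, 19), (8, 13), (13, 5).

(6, 19): 19² ≡ 28, rhs ≡ 28 → on.
(8, 13): 13² ≡ 21, rhs ≡ 6 → off.
(13, 5): 5² ≡ 25, rhs ≡ 8 → off.

1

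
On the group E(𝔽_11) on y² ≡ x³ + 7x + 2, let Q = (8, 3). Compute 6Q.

(8, 8)

Repeated addition: build up to 6Q.
2Q: tangent at (8, 3): λ = (3·8² + 7)/(2·3) ≡ 1/6. 6⁻¹ ≡ 2 (mod 11), so λ ≡ 1·2 ≡ 2.
  x = λ² - 8 - 8 = 4 - 16 ≡ 10; y = λ·(8 - 10) - 3 ≡ 4. → (10, 4)
3Q: (10, 4) + (8, 3). λ = (3 - 4)/(8 - 10) ≡ 10/9 mod 11. 9⁻¹ ≡ 5 (mod 11), so λ ≡ 6.
  x = λ² - 10 - 8 = 36 - 18 ≡ 7; y = λ·(10 - 7) - 4 ≡ 3. → (7, 3)
4Q: (7, 3) + (8, 3). λ = (3 - 3)/(8 - 7) ≡ 0/1 mod 11. 1⁻¹ ≡ 1 (mod 11), so λ ≡ 0.
  x = λ² - 7 - 8 = 0 - 15 ≡ 7; y = λ·(7 - 7) - 3 ≡ 8. → (7, 8)
5Q: (7, 8) + (8, 3). λ = (3 - 8)/(8 - 7) ≡ 6/1 mod 11. 1⁻¹ ≡ 1 (mod 11), so λ ≡ 6.
  x = λ² - 7 - 8 = 36 - 15 ≡ 10; y = λ·(7 - 10) - 8 ≡ 7. → (10, 7)
6Q: (10, 7) + (8, 3). λ = (3 - 7)/(8 - 10) ≡ 7/9 mod 11. 9⁻¹ ≡ 5 (mod 11) since 9·5 = 45 ≡ 1, so λ ≡ 2.
  x = λ² - 10 - 8 = 4 - 18 ≡ 8; y = λ·(10 - 8) - 7 ≡ 8. → (8, 8)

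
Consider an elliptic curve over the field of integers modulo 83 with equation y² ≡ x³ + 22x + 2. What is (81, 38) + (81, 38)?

tangent at (81, 38): λ = (3·81² + 22)/(2·38) ≡ 34/76. 76⁻¹ ≡ 71 (mod 83), so λ ≡ 34·71 ≡ 7.
  x = λ² - 81 - 81 = 49 - 162 ≡ 53; y = λ·(81 - 53) - 38 ≡ 75. → (53, 75)

(53, 75)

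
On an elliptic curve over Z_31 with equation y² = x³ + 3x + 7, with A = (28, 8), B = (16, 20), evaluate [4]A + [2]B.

(9, 22)

First 4A:
Double-and-add on 4 = (100)₂. Start with A = (28, 8) for the leading 1-bit.
double: tangent at (28, 8): λ = (3·28² + 3)/(2·8) ≡ 30/16. 16⁻¹ ≡ 2 (mod 31), so λ ≡ 30·2 ≡ 29.
  x = λ² - 28 - 28 = 841 - 56 ≡ 10; y = λ·(28 - 10) - 8 ≡ 18. → (10, 18)
double: tangent at (10, 18): λ = (3·10² + 3)/(2·18) ≡ 24/5. 5⁻¹ ≡ 25 (mod 31), so λ ≡ 24·25 ≡ 11.
  x = λ² - 10 - 10 = 121 - 20 ≡ 8; y = λ·(10 - 8) - 18 ≡ 4. → (8, 4)
4A = (8, 4).
Next 2B:
Repeated addition: build up to 2B.
2B: tangent at (16, 20): λ = (3·16² + 3)/(2·20) ≡ 27/9. 9⁻¹ ≡ 7 (mod 31) since 9·7 = 63 ≡ 1, so λ ≡ 27·7 ≡ 3.
  x = λ² - 16 - 16 = 9 - 32 ≡ 8; y = λ·(16 - 8) - 20 ≡ 4. → (8, 4)
2B = (8, 4).
Finally 4A + 2B:
tangent at (8, 4): λ = (3·8² + 3)/(2·4) ≡ 9/8. 8⁻¹ ≡ 4 (mod 31), so λ ≡ 9·4 ≡ 5.
  x = λ² - 8 - 8 = 25 - 16 ≡ 9; y = λ·(8 - 9) - 4 ≡ 22. → (9, 22)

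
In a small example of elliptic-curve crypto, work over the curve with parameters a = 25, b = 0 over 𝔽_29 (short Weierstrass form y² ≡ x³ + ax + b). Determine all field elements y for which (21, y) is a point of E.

x³ + 25x + 0 = 9786 ≡ 13 (mod 29).
Square roots of 13 mod 29: 10 and 19 (since 10² = 100 ≡ 13).

10, 19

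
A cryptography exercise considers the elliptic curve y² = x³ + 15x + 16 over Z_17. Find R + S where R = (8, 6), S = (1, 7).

(16, 0)

(8, 6) + (1, 7). λ = (7 - 6)/(1 - 8) ≡ 1/10 mod 17. 10⁻¹ ≡ 12 (mod 17), so λ ≡ 12.
  x = λ² - 8 - 1 = 144 - 9 ≡ 16; y = λ·(8 - 16) - 6 ≡ 0. → (16, 0)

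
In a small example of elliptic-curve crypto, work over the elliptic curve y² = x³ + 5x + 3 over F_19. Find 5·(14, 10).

(1, 3)

Write G = (14, 10).
Double-and-add on 5 = (101)₂. Start with G = (14, 10) for the leading 1-bit.
double: tangent at (14, 10): λ = (3·14² + 5)/(2·10) ≡ 4/1. 1⁻¹ ≡ 1 (mod 19) since 1·1 = 1 ≡ 1, so λ ≡ 4·1 ≡ 4.
  x = λ² - 14 - 14 = 16 - 28 ≡ 7; y = λ·(14 - 7) - 10 ≡ 18. → (7, 18)
double: tangent at (7, 18): λ = (3·7² + 5)/(2·18) ≡ 0/17. 17⁻¹ ≡ 9 (mod 19), so λ ≡ 0·9 ≡ 0.
  x = λ² - 7 - 7 = 0 - 14 ≡ 5; y = λ·(7 - 5) - 18 ≡ 1. → (5, 1)
add G: (5, 1) + (14, 10). λ = (10 - 1)/(14 - 5) ≡ 9/9 mod 19. 9⁻¹ ≡ 17 (mod 19), so λ ≡ 1.
  x = λ² - 5 - 14 = 1 - 19 ≡ 1; y = λ·(5 - 1) - 1 ≡ 3. → (1, 3)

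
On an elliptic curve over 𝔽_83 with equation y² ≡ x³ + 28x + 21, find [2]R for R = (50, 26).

tangent at (50, 26): λ = (3·50² + 28)/(2·26) ≡ 58/52. 52⁻¹ ≡ 8 (mod 83) since 52·8 = 416 ≡ 1, so λ ≡ 58·8 ≡ 49.
  x = λ² - 50 - 50 = 2401 - 100 ≡ 60; y = λ·(50 - 60) - 26 ≡ 65. → (60, 65)

(60, 65)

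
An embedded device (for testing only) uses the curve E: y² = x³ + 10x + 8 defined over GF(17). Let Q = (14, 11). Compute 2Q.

(5, 8)

tangent at (14, 11): λ = (3·14² + 10)/(2·11) ≡ 3/5. 5⁻¹ ≡ 7 (mod 17), so λ ≡ 3·7 ≡ 4.
  x = λ² - 14 - 14 = 16 - 28 ≡ 5; y = λ·(14 - 5) - 11 ≡ 8. → (5, 8)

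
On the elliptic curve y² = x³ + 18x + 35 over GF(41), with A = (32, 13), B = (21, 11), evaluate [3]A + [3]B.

First 3A:
Repeated addition: build up to 3A.
2A: tangent at (32, 13): λ = (3·32² + 18)/(2·13) ≡ 15/26. 26⁻¹ ≡ 30 (mod 41), so λ ≡ 15·30 ≡ 40.
  x = λ² - 32 - 32 = 1600 - 64 ≡ 19; y = λ·(32 - 19) - 13 ≡ 15. → (19, 15)
3A: (19, 15) + (32, 13). λ = (13 - 15)/(32 - 19) ≡ 39/13 mod 41. 13⁻¹ ≡ 19 (mod 41) since 13·19 = 247 ≡ 1, so λ ≡ 3.
  x = λ² - 19 - 32 = 9 - 51 ≡ 40; y = λ·(19 - 40) - 15 ≡ 4. → (40, 4)
3A = (40, 4).
Next 3B:
Repeated addition: build up to 3B.
2B: tangent at (21, 11): λ = (3·21² + 18)/(2·11) ≡ 29/22. 22⁻¹ ≡ 28 (mod 41) since 22·28 = 616 ≡ 1, so λ ≡ 29·28 ≡ 33.
  x = λ² - 21 - 21 = 1089 - 42 ≡ 22; y = λ·(21 - 22) - 11 ≡ 38. → (22, 38)
3B: (22, 38) + (21, 11). λ = (11 - 38)/(21 - 22) ≡ 14/40 mod 41. 40⁻¹ ≡ 40 (mod 41) since 40·40 = 1600 ≡ 1, so λ ≡ 27.
  x = λ² - 22 - 21 = 729 - 43 ≡ 30; y = λ·(22 - 30) - 38 ≡ 33. → (30, 33)
3B = (30, 33).
Finally 3A + 3B:
(40, 4) + (30, 33). λ = (33 - 4)/(30 - 40) ≡ 29/31 mod 41. 31⁻¹ ≡ 4 (mod 41), so λ ≡ 34.
  x = λ² - 40 - 30 = 1156 - 70 ≡ 20; y = λ·(40 - 20) - 4 ≡ 20. → (20, 20)

(20, 20)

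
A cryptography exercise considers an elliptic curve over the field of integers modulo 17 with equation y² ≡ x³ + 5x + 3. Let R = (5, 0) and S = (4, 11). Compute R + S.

(5, 0) + (4, 11). λ = (11 - 0)/(4 - 5) ≡ 11/16 mod 17. 16⁻¹ ≡ 16 (mod 17) since 16·16 = 256 ≡ 1, so λ ≡ 6.
  x = λ² - 5 - 4 = 36 - 9 ≡ 10; y = λ·(5 - 10) - 0 ≡ 4. → (10, 4)

(10, 4)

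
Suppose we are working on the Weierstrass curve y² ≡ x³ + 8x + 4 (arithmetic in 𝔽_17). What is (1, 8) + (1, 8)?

(0, 15)

tangent at (1, 8): λ = (3·1² + 8)/(2·8) ≡ 11/16. 16⁻¹ ≡ 16 (mod 17) since 16·16 = 256 ≡ 1, so λ ≡ 11·16 ≡ 6.
  x = λ² - 1 - 1 = 36 - 2 ≡ 0; y = λ·(1 - 0) - 8 ≡ 15. → (0, 15)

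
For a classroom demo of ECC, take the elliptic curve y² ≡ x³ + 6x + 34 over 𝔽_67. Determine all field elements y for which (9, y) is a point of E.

x³ + 6x + 34 = 817 ≡ 13 (mod 67).
13 is a non-residue mod 67; no y exists.

none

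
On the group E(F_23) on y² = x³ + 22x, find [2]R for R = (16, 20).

tangent at (16, 20): λ = (3·16² + 22)/(2·20) ≡ 8/17. 17⁻¹ ≡ 19 (mod 23), so λ ≡ 8·19 ≡ 14.
  x = λ² - 16 - 16 = 196 - 32 ≡ 3; y = λ·(16 - 3) - 20 ≡ 1. → (3, 1)

(3, 1)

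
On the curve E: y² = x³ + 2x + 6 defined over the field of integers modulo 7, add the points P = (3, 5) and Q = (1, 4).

(3, 5) + (1, 4). λ = (4 - 5)/(1 - 3) ≡ 6/5 mod 7. 5⁻¹ ≡ 3 (mod 7), so λ ≡ 4.
  x = λ² - 3 - 1 = 16 - 4 ≡ 5; y = λ·(3 - 5) - 5 ≡ 1. → (5, 1)

(5, 1)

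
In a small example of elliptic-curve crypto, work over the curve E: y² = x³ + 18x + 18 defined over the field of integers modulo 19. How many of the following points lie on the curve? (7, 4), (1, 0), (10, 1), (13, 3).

(7, 4): 4² ≡ 16, rhs ≡ 12 → off.
(1, 0): 0² ≡ 0, rhs ≡ 18 → off.
(10, 1): 1² ≡ 1, rhs ≡ 1 → on.
(13, 3): 3² ≡ 9, rhs ≡ 17 → off.

1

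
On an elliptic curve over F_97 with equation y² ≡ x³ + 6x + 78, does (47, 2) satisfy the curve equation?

y² = 2² ≡ 4; x³ + 6x + 78 = 104183 ≡ 5 (mod 97). 4 ≠ 5.

no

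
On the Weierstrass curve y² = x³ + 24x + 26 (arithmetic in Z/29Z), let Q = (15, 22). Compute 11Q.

Double-and-add on 11 = (1011)₂. Start with Q = (15, 22) for the leading 1-bit.
double: tangent at (15, 22): λ = (3·15² + 24)/(2·22) ≡ 3/15. 15⁻¹ ≡ 2 (mod 29) since 15·2 = 30 ≡ 1, so λ ≡ 3·2 ≡ 6.
  x = λ² - 15 - 15 = 36 - 30 ≡ 6; y = λ·(15 - 6) - 22 ≡ 3. → (6, 3)
double: tangent at (6, 3): λ = (3·6² + 24)/(2·3) ≡ 16/6. 6⁻¹ ≡ 5 (mod 29), so λ ≡ 16·5 ≡ 22.
  x = λ² - 6 - 6 = 484 - 12 ≡ 8; y = λ·(6 - 8) - 3 ≡ 11. → (8, 11)
add Q: (8, 11) + (15, 22). λ = (22 - 11)/(15 - 8) ≡ 11/7 mod 29. 7⁻¹ ≡ 25 (mod 29), so λ ≡ 14.
  x = λ² - 8 - 15 = 196 - 23 ≡ 28; y = λ·(8 - 28) - 11 ≡ 28. → (28, 28)
double: tangent at (28, 28): λ = (3·28² + 24)/(2·28) ≡ 27/27. 27⁻¹ ≡ 14 (mod 29) since 27·14 = 378 ≡ 1, so λ ≡ 27·14 ≡ 1.
  x = λ² - 28 - 28 = 1 - 56 ≡ 3; y = λ·(28 - 3) - 28 ≡ 26. → (3, 26)
add Q: (3, 26) + (15, 22). λ = (22 - 26)/(15 - 3) ≡ 25/12 mod 29. 12⁻¹ ≡ 17 (mod 29), so λ ≡ 19.
  x = λ² - 3 - 15 = 361 - 18 ≡ 24; y = λ·(3 - 24) - 26 ≡ 10. → (24, 10)

(24, 10)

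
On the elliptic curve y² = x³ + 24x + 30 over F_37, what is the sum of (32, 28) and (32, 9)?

The two points share x = 32 and their y-coordinates satisfy 28 + 9 ≡ 0 (mod 37), so they are inverses. Their sum is O.

O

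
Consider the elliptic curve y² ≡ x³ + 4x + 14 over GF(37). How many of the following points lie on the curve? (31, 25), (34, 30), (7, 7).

(31, 25): 25² ≡ 33, rhs ≡ 33 → on.
(34, 30): 30² ≡ 12, rhs ≡ 12 → on.
(7, 7): 7² ≡ 12, rhs ≡ 15 → off.

2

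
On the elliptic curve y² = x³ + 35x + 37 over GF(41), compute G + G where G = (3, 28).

(14, 14)

tangent at (3, 28): λ = (3·3² + 35)/(2·28) ≡ 21/15. 15⁻¹ ≡ 11 (mod 41), so λ ≡ 21·11 ≡ 26.
  x = λ² - 3 - 3 = 676 - 6 ≡ 14; y = λ·(3 - 14) - 28 ≡ 14. → (14, 14)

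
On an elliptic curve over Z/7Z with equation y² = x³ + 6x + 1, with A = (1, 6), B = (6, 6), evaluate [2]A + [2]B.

(2, 0)

First 2A:
Repeated addition: build up to 2A.
2A: tangent at (1, 6): λ = (3·1² + 6)/(2·6) ≡ 2/5. 5⁻¹ ≡ 3 (mod 7) since 5·3 = 15 ≡ 1, so λ ≡ 2·3 ≡ 6.
  x = λ² - 1 - 1 = 36 - 2 ≡ 6; y = λ·(1 - 6) - 6 ≡ 6. → (6, 6)
2A = (6, 6).
Next 2B:
Repeated addition: build up to 2B.
2B: tangent at (6, 6): λ = (3·6² + 6)/(2·6) ≡ 2/5. 5⁻¹ ≡ 3 (mod 7), so λ ≡ 2·3 ≡ 6.
  x = λ² - 6 - 6 = 36 - 12 ≡ 3; y = λ·(6 - 3) - 6 ≡ 5. → (3, 5)
2B = (3, 5).
Finally 2A + 2B:
(6, 6) + (3, 5). λ = (5 - 6)/(3 - 6) ≡ 6/4 mod 7. 4⁻¹ ≡ 2 (mod 7) since 4·2 = 8 ≡ 1, so λ ≡ 5.
  x = λ² - 6 - 3 = 25 - 9 ≡ 2; y = λ·(6 - 2) - 6 ≡ 0. → (2, 0)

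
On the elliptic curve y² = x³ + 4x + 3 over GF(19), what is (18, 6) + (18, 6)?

(3, 17)

tangent at (18, 6): λ = (3·18² + 4)/(2·6) ≡ 7/12. 12⁻¹ ≡ 8 (mod 19) since 12·8 = 96 ≡ 1, so λ ≡ 7·8 ≡ 18.
  x = λ² - 18 - 18 = 324 - 36 ≡ 3; y = λ·(18 - 3) - 6 ≡ 17. → (3, 17)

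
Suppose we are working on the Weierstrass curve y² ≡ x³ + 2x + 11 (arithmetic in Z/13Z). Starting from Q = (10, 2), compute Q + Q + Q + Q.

(5, 9)

Double-and-add on 4 = (100)₂. Start with Q = (10, 2) for the leading 1-bit.
double: tangent at (10, 2): λ = (3·10² + 2)/(2·2) ≡ 3/4. 4⁻¹ ≡ 10 (mod 13) since 4·10 = 40 ≡ 1, so λ ≡ 3·10 ≡ 4.
  x = λ² - 10 - 10 = 16 - 20 ≡ 9; y = λ·(10 - 9) - 2 ≡ 2. → (9, 2)
double: tangent at (9, 2): λ = (3·9² + 2)/(2·2) ≡ 11/4. 4⁻¹ ≡ 10 (mod 13), so λ ≡ 11·10 ≡ 6.
  x = λ² - 9 - 9 = 36 - 18 ≡ 5; y = λ·(9 - 5) - 2 ≡ 9. → (5, 9)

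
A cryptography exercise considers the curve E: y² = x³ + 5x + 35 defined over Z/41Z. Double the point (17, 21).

(5, 29)

tangent at (17, 21): λ = (3·17² + 5)/(2·21) ≡ 11/1. 1⁻¹ ≡ 1 (mod 41), so λ ≡ 11·1 ≡ 11.
  x = λ² - 17 - 17 = 121 - 34 ≡ 5; y = λ·(17 - 5) - 21 ≡ 29. → (5, 29)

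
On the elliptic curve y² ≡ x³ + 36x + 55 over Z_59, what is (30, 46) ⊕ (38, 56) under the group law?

(11, 22)

(30, 46) + (38, 56). λ = (56 - 46)/(38 - 30) ≡ 10/8 mod 59. 8⁻¹ ≡ 37 (mod 59) since 8·37 = 296 ≡ 1, so λ ≡ 16.
  x = λ² - 30 - 38 = 256 - 68 ≡ 11; y = λ·(30 - 11) - 46 ≡ 22. → (11, 22)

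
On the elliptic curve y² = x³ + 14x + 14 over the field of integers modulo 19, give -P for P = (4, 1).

-(4, 1) = (4, -1 mod 19) = (4, 18).

(4, 18)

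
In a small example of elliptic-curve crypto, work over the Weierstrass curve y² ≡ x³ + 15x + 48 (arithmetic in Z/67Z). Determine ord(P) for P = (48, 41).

2P: tangent at (48, 41): λ = (3·48² + 15)/(2·41) ≡ 26/15. 15⁻¹ ≡ 9 (mod 67), so λ ≡ 26·9 ≡ 33.
  x = λ² - 48 - 48 = 1089 - 96 ≡ 55; y = λ·(48 - 55) - 41 ≡ 63. → (55, 63)
3P: (55, 63) + (48, 41). λ = (41 - 63)/(48 - 55) ≡ 45/60 mod 67. 60⁻¹ ≡ 19 (mod 67) since 60·19 = 1140 ≡ 1, so λ ≡ 51.
  x = λ² - 55 - 48 = 2601 - 103 ≡ 19; y = λ·(55 - 19) - 63 ≡ 31. → (19, 31)
4P: (19, 31) + (48, 41). λ = (41 - 31)/(48 - 19) ≡ 10/29 mod 67. 29⁻¹ ≡ 37 (mod 67) since 29·37 = 1073 ≡ 1, so λ ≡ 35.
  x = λ² - 19 - 48 = 1225 - 67 ≡ 19; y = λ·(19 - 19) - 31 ≡ 36. → (19, 36)
5P: (19, 36) + (48, 41). λ = (41 - 36)/(48 - 19) ≡ 5/29 mod 67. 29⁻¹ ≡ 37 (mod 67) since 29·37 = 1073 ≡ 1, so λ ≡ 51.
  x = λ² - 19 - 48 = 2601 - 67 ≡ 55; y = λ·(19 - 55) - 36 ≡ 4. → (55, 4)
6P: (55, 4) + (48, 41). λ = (41 - 4)/(48 - 55) ≡ 37/60 mod 67. 60⁻¹ ≡ 19 (mod 67), so λ ≡ 33.
  x = λ² - 55 - 48 = 1089 - 103 ≡ 48; y = λ·(55 - 48) - 4 ≡ 26. → (48, 26)
7P: (48, 26) + (48, 41): same x and y₁ ≡ -y₂, so the sum is ∞.
7P = ∞, so the order is 7.

7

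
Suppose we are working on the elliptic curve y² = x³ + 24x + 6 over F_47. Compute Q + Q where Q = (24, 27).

tangent at (24, 27): λ = (3·24² + 24)/(2·27) ≡ 13/7. 7⁻¹ ≡ 27 (mod 47), so λ ≡ 13·27 ≡ 22.
  x = λ² - 24 - 24 = 484 - 48 ≡ 13; y = λ·(24 - 13) - 27 ≡ 27. → (13, 27)

(13, 27)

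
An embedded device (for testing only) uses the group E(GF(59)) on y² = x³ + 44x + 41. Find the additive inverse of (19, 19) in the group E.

(19, 40)

-(19, 19) = (19, -19 mod 59) = (19, 40).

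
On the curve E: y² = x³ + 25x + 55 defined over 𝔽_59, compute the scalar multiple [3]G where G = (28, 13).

Repeated addition: build up to 3G.
2G: tangent at (28, 13): λ = (3·28² + 25)/(2·13) ≡ 17/26. 26⁻¹ ≡ 25 (mod 59), so λ ≡ 17·25 ≡ 12.
  x = λ² - 28 - 28 = 144 - 56 ≡ 29; y = λ·(28 - 29) - 13 ≡ 34. → (29, 34)
3G: (29, 34) + (28, 13). λ = (13 - 34)/(28 - 29) ≡ 38/58 mod 59. 58⁻¹ ≡ 58 (mod 59), so λ ≡ 21.
  x = λ² - 29 - 28 = 441 - 57 ≡ 30; y = λ·(29 - 30) - 34 ≡ 4. → (30, 4)

(30, 4)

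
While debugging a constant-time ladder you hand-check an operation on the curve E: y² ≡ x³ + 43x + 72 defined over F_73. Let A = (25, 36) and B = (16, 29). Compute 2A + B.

(3, 70)

First 2A:
Repeated addition: build up to 2A.
2A: tangent at (25, 36): λ = (3·25² + 43)/(2·36) ≡ 20/72. 72⁻¹ ≡ 72 (mod 73) since 72·72 = 5184 ≡ 1, so λ ≡ 20·72 ≡ 53.
  x = λ² - 25 - 25 = 2809 - 50 ≡ 58; y = λ·(25 - 58) - 36 ≡ 40. → (58, 40)
2A = (58, 40).
Finally 2A + B:
(58, 40) + (16, 29). λ = (29 - 40)/(16 - 58) ≡ 62/31 mod 73. 31⁻¹ ≡ 33 (mod 73), so λ ≡ 2.
  x = λ² - 58 - 16 = 4 - 74 ≡ 3; y = λ·(58 - 3) - 40 ≡ 70. → (3, 70)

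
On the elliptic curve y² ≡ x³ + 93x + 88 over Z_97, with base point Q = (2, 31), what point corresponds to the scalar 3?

(68, 68)

Repeated addition: build up to 3Q.
2Q: tangent at (2, 31): λ = (3·2² + 93)/(2·31) ≡ 8/62. 62⁻¹ ≡ 36 (mod 97), so λ ≡ 8·36 ≡ 94.
  x = λ² - 2 - 2 = 8836 - 4 ≡ 5; y = λ·(2 - 5) - 31 ≡ 75. → (5, 75)
3Q: (5, 75) + (2, 31). λ = (31 - 75)/(2 - 5) ≡ 53/94 mod 97. 94⁻¹ ≡ 32 (mod 97), so λ ≡ 47.
  x = λ² - 5 - 2 = 2209 - 7 ≡ 68; y = λ·(5 - 68) - 75 ≡ 68. → (68, 68)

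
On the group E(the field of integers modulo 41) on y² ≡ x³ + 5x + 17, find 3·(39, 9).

(1, 8)

Write G = (39, 9).
Repeated addition: build up to 3G.
2G: tangent at (39, 9): λ = (3·39² + 5)/(2·9) ≡ 17/18. 18⁻¹ ≡ 16 (mod 41) since 18·16 = 288 ≡ 1, so λ ≡ 17·16 ≡ 26.
  x = λ² - 39 - 39 = 676 - 78 ≡ 24; y = λ·(39 - 24) - 9 ≡ 12. → (24, 12)
3G: (24, 12) + (39, 9). λ = (9 - 12)/(39 - 24) ≡ 38/15 mod 41. 15⁻¹ ≡ 11 (mod 41) since 15·11 = 165 ≡ 1, so λ ≡ 8.
  x = λ² - 24 - 39 = 64 - 63 ≡ 1; y = λ·(24 - 1) - 12 ≡ 8. → (1, 8)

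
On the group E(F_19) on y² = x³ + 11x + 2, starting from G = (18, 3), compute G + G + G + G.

Repeated addition: build up to 4G.
2G: tangent at (18, 3): λ = (3·18² + 11)/(2·3) ≡ 14/6. 6⁻¹ ≡ 16 (mod 19) since 6·16 = 96 ≡ 1, so λ ≡ 14·16 ≡ 15.
  x = λ² - 18 - 18 = 225 - 36 ≡ 18; y = λ·(18 - 18) - 3 ≡ 16. → (18, 16)
3G: (18, 16) + (18, 3): same x and y₁ ≡ -y₂, so the sum is O.
4G: O + (18, 3) = (18, 3) (identity).

(18, 3)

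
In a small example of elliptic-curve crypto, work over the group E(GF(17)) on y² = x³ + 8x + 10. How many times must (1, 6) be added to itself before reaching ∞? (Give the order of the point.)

2P: tangent at (1, 6): λ = (3·1² + 8)/(2·6) ≡ 11/12. 12⁻¹ ≡ 10 (mod 17), so λ ≡ 11·10 ≡ 8.
  x = λ² - 1 - 1 = 64 - 2 ≡ 11; y = λ·(1 - 11) - 6 ≡ 16. → (11, 16)
3P: (11, 16) + (1, 6). λ = (6 - 16)/(1 - 11) ≡ 7/7 mod 17. 7⁻¹ ≡ 5 (mod 17), so λ ≡ 1.
  x = λ² - 11 - 1 = 1 - 12 ≡ 6; y = λ·(11 - 6) - 16 ≡ 6. → (6, 6)
4P: (6, 6) + (1, 6). λ = (6 - 6)/(1 - 6) ≡ 0/12 mod 17. 12⁻¹ ≡ 10 (mod 17), so λ ≡ 0.
  x = λ² - 6 - 1 = 0 - 7 ≡ 10; y = λ·(6 - 10) - 6 ≡ 11. → (10, 11)
5P: (10, 11) + (1, 6). λ = (6 - 11)/(1 - 10) ≡ 12/8 mod 17. 8⁻¹ ≡ 15 (mod 17), so λ ≡ 10.
  x = λ² - 10 - 1 = 100 - 11 ≡ 4; y = λ·(10 - 4) - 11 ≡ 15. → (4, 15)
6P: (4, 15) + (1, 6). λ = (6 - 15)/(1 - 4) ≡ 8/14 mod 17. 14⁻¹ ≡ 11 (mod 17), so λ ≡ 3.
  x = λ² - 4 - 1 = 9 - 5 ≡ 4; y = λ·(4 - 4) - 15 ≡ 2. → (4, 2)
7P: (4, 2) + (1, 6). λ = (6 - 2)/(1 - 4) ≡ 4/14 mod 17. 14⁻¹ ≡ 11 (mod 17) since 14·11 = 154 ≡ 1, so λ ≡ 10.
  x = λ² - 4 - 1 = 100 - 5 ≡ 10; y = λ·(4 - 10) - 2 ≡ 6. → (10, 6)
8P: (10, 6) + (1, 6). λ = (6 - 6)/(1 - 10) ≡ 0/8 mod 17. 8⁻¹ ≡ 15 (mod 17), so λ ≡ 0.
  x = λ² - 10 - 1 = 0 - 11 ≡ 6; y = λ·(10 - 6) - 6 ≡ 11. → (6, 11)
9P: (6, 11) + (1, 6). λ = (6 - 11)/(1 - 6) ≡ 12/12 mod 17. 12⁻¹ ≡ 10 (mod 17), so λ ≡ 1.
  x = λ² - 6 - 1 = 1 - 7 ≡ 11; y = λ·(6 - 11) - 11 ≡ 1. → (11, 1)
10P: (11, 1) + (1, 6). λ = (6 - 1)/(1 - 11) ≡ 5/7 mod 17. 7⁻¹ ≡ 5 (mod 17), so λ ≡ 8.
  x = λ² - 11 - 1 = 64 - 12 ≡ 1; y = λ·(11 - 1) - 1 ≡ 11. → (1, 11)
11P: (1, 11) + (1, 6): same x and y₁ ≡ -y₂, so the sum is ∞.
11P = ∞, so the order is 11.

11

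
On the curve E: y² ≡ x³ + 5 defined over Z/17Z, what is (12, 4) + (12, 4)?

(2, 9)

tangent at (12, 4): λ = (3·12² + 0)/(2·4) ≡ 7/8. 8⁻¹ ≡ 15 (mod 17), so λ ≡ 7·15 ≡ 3.
  x = λ² - 12 - 12 = 9 - 24 ≡ 2; y = λ·(12 - 2) - 4 ≡ 9. → (2, 9)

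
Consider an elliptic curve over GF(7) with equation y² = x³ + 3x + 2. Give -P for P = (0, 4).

-(0, 4) = (0, -4 mod 7) = (0, 3).

(0, 3)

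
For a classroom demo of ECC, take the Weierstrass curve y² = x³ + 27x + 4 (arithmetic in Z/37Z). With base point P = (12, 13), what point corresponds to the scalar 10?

Repeated addition: build up to 10P.
2P: tangent at (12, 13): λ = (3·12² + 27)/(2·13) ≡ 15/26. 26⁻¹ ≡ 10 (mod 37), so λ ≡ 15·10 ≡ 2.
  x = λ² - 12 - 12 = 4 - 24 ≡ 17; y = λ·(12 - 17) - 13 ≡ 14. → (17, 14)
3P: (17, 14) + (12, 13). λ = (13 - 14)/(12 - 17) ≡ 36/32 mod 37. 32⁻¹ ≡ 22 (mod 37), so λ ≡ 15.
  x = λ² - 17 - 12 = 225 - 29 ≡ 11; y = λ·(17 - 11) - 14 ≡ 2. → (11, 2)
4P: (11, 2) + (12, 13). λ = (13 - 2)/(12 - 11) ≡ 11/1 mod 37. 1⁻¹ ≡ 1 (mod 37), so λ ≡ 11.
  x = λ² - 11 - 12 = 121 - 23 ≡ 24; y = λ·(11 - 24) - 2 ≡ 3. → (24, 3)
5P: (24, 3) + (12, 13). λ = (13 - 3)/(12 - 24) ≡ 10/25 mod 37. 25⁻¹ ≡ 3 (mod 37), so λ ≡ 30.
  x = λ² - 24 - 12 = 900 - 36 ≡ 13; y = λ·(24 - 13) - 3 ≡ 31. → (13, 31)
6P: (13, 31) + (12, 13). λ = (13 - 31)/(12 - 13) ≡ 19/36 mod 37. 36⁻¹ ≡ 36 (mod 37), so λ ≡ 18.
  x = λ² - 13 - 12 = 324 - 25 ≡ 3; y = λ·(13 - 3) - 31 ≡ 1. → (3, 1)
7P: (3, 1) + (12, 13). λ = (13 - 1)/(12 - 3) ≡ 12/9 mod 37. 9⁻¹ ≡ 33 (mod 37), so λ ≡ 26.
  x = λ² - 3 - 12 = 676 - 15 ≡ 32; y = λ·(3 - 32) - 1 ≡ 22. → (32, 22)
8P: (32, 22) + (12, 13). λ = (13 - 22)/(12 - 32) ≡ 28/17 mod 37. 17⁻¹ ≡ 24 (mod 37), so λ ≡ 6.
  x = λ² - 32 - 12 = 36 - 44 ≡ 29; y = λ·(32 - 29) - 22 ≡ 33. → (29, 33)
9P: (29, 33) + (12, 13). λ = (13 - 33)/(12 - 29) ≡ 17/20 mod 37. 20⁻¹ ≡ 13 (mod 37) since 20·13 = 260 ≡ 1, so λ ≡ 36.
  x = λ² - 29 - 12 = 1296 - 41 ≡ 34; y = λ·(29 - 34) - 33 ≡ 9. → (34, 9)
10P: (34, 9) + (12, 13). λ = (13 - 9)/(12 - 34) ≡ 4/15 mod 37. 15⁻¹ ≡ 5 (mod 37) since 15·5 = 75 ≡ 1, so λ ≡ 20.
  x = λ² - 34 - 12 = 400 - 46 ≡ 21; y = λ·(34 - 21) - 9 ≡ 29. → (21, 29)

(21, 29)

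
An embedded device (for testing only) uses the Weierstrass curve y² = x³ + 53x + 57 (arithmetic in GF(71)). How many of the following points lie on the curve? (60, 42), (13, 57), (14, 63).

(60, 42): 42² ≡ 60, rhs ≡ 60 → on.
(13, 57): 57² ≡ 54, rhs ≡ 32 → off.
(14, 63): 63² ≡ 64, rhs ≡ 64 → on.

2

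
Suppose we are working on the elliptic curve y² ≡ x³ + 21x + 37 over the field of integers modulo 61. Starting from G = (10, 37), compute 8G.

Double-and-add on 8 = (1000)₂. Start with G = (10, 37) for the leading 1-bit.
double: tangent at (10, 37): λ = (3·10² + 21)/(2·37) ≡ 16/13. 13⁻¹ ≡ 47 (mod 61), so λ ≡ 16·47 ≡ 20.
  x = λ² - 10 - 10 = 400 - 20 ≡ 14; y = λ·(10 - 14) - 37 ≡ 5. → (14, 5)
double: tangent at (14, 5): λ = (3·14² + 21)/(2·5) ≡ 60/10. 10⁻¹ ≡ 55 (mod 61), so λ ≡ 60·55 ≡ 6.
  x = λ² - 14 - 14 = 36 - 28 ≡ 8; y = λ·(14 - 8) - 5 ≡ 31. → (8, 31)
double: tangent at (8, 31): λ = (3·8² + 21)/(2·31) ≡ 30/1. 1⁻¹ ≡ 1 (mod 61), so λ ≡ 30·1 ≡ 30.
  x = λ² - 8 - 8 = 900 - 16 ≡ 30; y = λ·(8 - 30) - 31 ≡ 41. → (30, 41)

(30, 41)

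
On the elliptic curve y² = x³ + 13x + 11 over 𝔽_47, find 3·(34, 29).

(8, 4)

Write G = (34, 29).
Repeated addition: build up to 3G.
2G: tangent at (34, 29): λ = (3·34² + 13)/(2·29) ≡ 3/11. 11⁻¹ ≡ 30 (mod 47) since 11·30 = 330 ≡ 1, so λ ≡ 3·30 ≡ 43.
  x = λ² - 34 - 34 = 1849 - 68 ≡ 42; y = λ·(34 - 42) - 29 ≡ 3. → (42, 3)
3G: (42, 3) + (34, 29). λ = (29 - 3)/(34 - 42) ≡ 26/39 mod 47. 39⁻¹ ≡ 41 (mod 47), so λ ≡ 32.
  x = λ² - 42 - 34 = 1024 - 76 ≡ 8; y = λ·(42 - 8) - 3 ≡ 4. → (8, 4)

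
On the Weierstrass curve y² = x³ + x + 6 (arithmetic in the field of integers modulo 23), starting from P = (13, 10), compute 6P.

Double-and-add on 6 = (110)₂. Start with P = (13, 10) for the leading 1-bit.
double: tangent at (13, 10): λ = (3·13² + 1)/(2·10) ≡ 2/20. 20⁻¹ ≡ 15 (mod 23), so λ ≡ 2·15 ≡ 7.
  x = λ² - 13 - 13 = 49 - 26 ≡ 0; y = λ·(13 - 0) - 10 ≡ 12. → (0, 12)
add P: (0, 12) + (13, 10). λ = (10 - 12)/(13 - 0) ≡ 21/13 mod 23. 13⁻¹ ≡ 16 (mod 23), so λ ≡ 14.
  x = λ² - 0 - 13 = 196 - 13 ≡ 22; y = λ·(0 - 22) - 12 ≡ 2. → (22, 2)
double: tangent at (22, 2): λ = (3·22² + 1)/(2·2) ≡ 4/4. 4⁻¹ ≡ 6 (mod 23), so λ ≡ 4·6 ≡ 1.
  x = λ² - 22 - 22 = 1 - 44 ≡ 3; y = λ·(22 - 3) - 2 ≡ 17. → (3, 17)

(3, 17)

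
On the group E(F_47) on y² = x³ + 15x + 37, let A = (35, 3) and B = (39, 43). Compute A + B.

(35, 3) + (39, 43). λ = (43 - 3)/(39 - 35) ≡ 40/4 mod 47. 4⁻¹ ≡ 12 (mod 47), so λ ≡ 10.
  x = λ² - 35 - 39 = 100 - 74 ≡ 26; y = λ·(35 - 26) - 3 ≡ 40. → (26, 40)

(26, 40)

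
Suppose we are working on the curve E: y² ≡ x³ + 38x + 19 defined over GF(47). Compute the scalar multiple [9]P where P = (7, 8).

Double-and-add on 9 = (1001)₂. Start with P = (7, 8) for the leading 1-bit.
double: tangent at (7, 8): λ = (3·7² + 38)/(2·8) ≡ 44/16. 16⁻¹ ≡ 3 (mod 47), so λ ≡ 44·3 ≡ 38.
  x = λ² - 7 - 7 = 1444 - 14 ≡ 20; y = λ·(7 - 20) - 8 ≡ 15. → (20, 15)
double: tangent at (20, 15): λ = (3·20² + 38)/(2·15) ≡ 16/30. 30⁻¹ ≡ 11 (mod 47), so λ ≡ 16·11 ≡ 35.
  x = λ² - 20 - 20 = 1225 - 40 ≡ 10; y = λ·(20 - 10) - 15 ≡ 6. → (10, 6)
double: tangent at (10, 6): λ = (3·10² + 38)/(2·6) ≡ 9/12. 12⁻¹ ≡ 4 (mod 47), so λ ≡ 9·4 ≡ 36.
  x = λ² - 10 - 10 = 1296 - 20 ≡ 7; y = λ·(10 - 7) - 6 ≡ 8. → (7, 8)
add P: tangent at (7, 8): λ = (3·7² + 38)/(2·8) ≡ 44/16. 16⁻¹ ≡ 3 (mod 47), so λ ≡ 44·3 ≡ 38.
  x = λ² - 7 - 7 = 1444 - 14 ≡ 20; y = λ·(7 - 20) - 8 ≡ 15. → (20, 15)

(20, 15)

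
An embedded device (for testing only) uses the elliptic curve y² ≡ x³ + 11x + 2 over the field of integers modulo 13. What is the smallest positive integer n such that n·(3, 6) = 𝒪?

2P: tangent at (3, 6): λ = (3·3² + 11)/(2·6) ≡ 12/12. 12⁻¹ ≡ 12 (mod 13), so λ ≡ 12·12 ≡ 1.
  x = λ² - 3 - 3 = 1 - 6 ≡ 8; y = λ·(3 - 8) - 6 ≡ 2. → (8, 2)
3P: (8, 2) + (3, 6). λ = (6 - 2)/(3 - 8) ≡ 4/8 mod 13. 8⁻¹ ≡ 5 (mod 13), so λ ≡ 7.
  x = λ² - 8 - 3 = 49 - 11 ≡ 12; y = λ·(8 - 12) - 2 ≡ 9. → (12, 9)
4P: (12, 9) + (3, 6). λ = (6 - 9)/(3 - 12) ≡ 10/4 mod 13. 4⁻¹ ≡ 10 (mod 13) since 4·10 = 40 ≡ 1, so λ ≡ 9.
  x = λ² - 12 - 3 = 81 - 15 ≡ 1; y = λ·(12 - 1) - 9 ≡ 12. → (1, 12)
5P: (1, 12) + (3, 6). λ = (6 - 12)/(3 - 1) ≡ 7/2 mod 13. 2⁻¹ ≡ 7 (mod 13), so λ ≡ 10.
  x = λ² - 1 - 3 = 100 - 4 ≡ 5; y = λ·(1 - 5) - 12 ≡ 0. → (5, 0)
6P: (5, 0) + (3, 6). λ = (6 - 0)/(3 - 5) ≡ 6/11 mod 13. 11⁻¹ ≡ 6 (mod 13), so λ ≡ 10.
  x = λ² - 5 - 3 = 100 - 8 ≡ 1; y = λ·(5 - 1) - 0 ≡ 1. → (1, 1)
7P: (1, 1) + (3, 6). λ = (6 - 1)/(3 - 1) ≡ 5/2 mod 13. 2⁻¹ ≡ 7 (mod 13), so λ ≡ 9.
  x = λ² - 1 - 3 = 81 - 4 ≡ 12; y = λ·(1 - 12) - 1 ≡ 4. → (12, 4)
8P: (12, 4) + (3, 6). λ = (6 - 4)/(3 - 12) ≡ 2/4 mod 13. 4⁻¹ ≡ 10 (mod 13), so λ ≡ 7.
  x = λ² - 12 - 3 = 49 - 15 ≡ 8; y = λ·(12 - 8) - 4 ≡ 11. → (8, 11)
9P: (8, 11) + (3, 6). λ = (6 - 11)/(3 - 8) ≡ 8/8 mod 13. 8⁻¹ ≡ 5 (mod 13), so λ ≡ 1.
  x = λ² - 8 - 3 = 1 - 11 ≡ 3; y = λ·(8 - 3) - 11 ≡ 7. → (3, 7)
10P: (3, 7) + (3, 6): same x and y₁ ≡ -y₂, so the sum is 𝒪.
10P = 𝒪, so the order is 10.

10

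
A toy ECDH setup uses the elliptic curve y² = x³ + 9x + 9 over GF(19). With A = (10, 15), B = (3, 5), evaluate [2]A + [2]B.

(10, 15)

First 2A:
Repeated addition: build up to 2A.
2A: tangent at (10, 15): λ = (3·10² + 9)/(2·15) ≡ 5/11. 11⁻¹ ≡ 7 (mod 19), so λ ≡ 5·7 ≡ 16.
  x = λ² - 10 - 10 = 256 - 20 ≡ 8; y = λ·(10 - 8) - 15 ≡ 17. → (8, 17)
2A = (8, 17).
Next 2B:
Repeated addition: build up to 2B.
2B: tangent at (3, 5): λ = (3·3² + 9)/(2·5) ≡ 17/10. 10⁻¹ ≡ 2 (mod 19), so λ ≡ 17·2 ≡ 15.
  x = λ² - 3 - 3 = 225 - 6 ≡ 10; y = λ·(3 - 10) - 5 ≡ 4. → (10, 4)
2B = (10, 4).
Finally 2A + 2B:
(8, 17) + (10, 4). λ = (4 - 17)/(10 - 8) ≡ 6/2 mod 19. 2⁻¹ ≡ 10 (mod 19) since 2·10 = 20 ≡ 1, so λ ≡ 3.
  x = λ² - 8 - 10 = 9 - 18 ≡ 10; y = λ·(8 - 10) - 17 ≡ 15. → (10, 15)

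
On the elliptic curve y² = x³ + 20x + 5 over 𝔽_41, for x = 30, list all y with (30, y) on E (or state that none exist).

none

x³ + 20x + 5 = 27605 ≡ 12 (mod 41).
12 is a non-residue mod 41; no y exists.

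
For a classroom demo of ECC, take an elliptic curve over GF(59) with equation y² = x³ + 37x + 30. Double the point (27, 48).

tangent at (27, 48): λ = (3·27² + 37)/(2·48) ≡ 41/37. 37⁻¹ ≡ 8 (mod 59) since 37·8 = 296 ≡ 1, so λ ≡ 41·8 ≡ 33.
  x = λ² - 27 - 27 = 1089 - 54 ≡ 32; y = λ·(27 - 32) - 48 ≡ 23. → (32, 23)

(32, 23)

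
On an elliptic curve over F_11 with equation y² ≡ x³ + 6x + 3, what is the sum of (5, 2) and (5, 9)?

O

The two points share x = 5 and their y-coordinates satisfy 2 + 9 ≡ 0 (mod 11), so they are inverses. Their sum is the point at infinity.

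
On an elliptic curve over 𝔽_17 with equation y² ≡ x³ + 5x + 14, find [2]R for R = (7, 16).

(16, 5)

tangent at (7, 16): λ = (3·7² + 5)/(2·16) ≡ 16/15. 15⁻¹ ≡ 8 (mod 17), so λ ≡ 16·8 ≡ 9.
  x = λ² - 7 - 7 = 81 - 14 ≡ 16; y = λ·(7 - 16) - 16 ≡ 5. → (16, 5)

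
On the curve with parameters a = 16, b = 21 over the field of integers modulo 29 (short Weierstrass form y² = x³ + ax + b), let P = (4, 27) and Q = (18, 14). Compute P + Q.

(16, 9)

(4, 27) + (18, 14). λ = (14 - 27)/(18 - 4) ≡ 16/14 mod 29. 14⁻¹ ≡ 27 (mod 29), so λ ≡ 26.
  x = λ² - 4 - 18 = 676 - 22 ≡ 16; y = λ·(4 - 16) - 27 ≡ 9. → (16, 9)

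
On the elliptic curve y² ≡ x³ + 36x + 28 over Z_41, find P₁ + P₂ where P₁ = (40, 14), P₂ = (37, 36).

(40, 14) + (37, 36). λ = (36 - 14)/(37 - 40) ≡ 22/38 mod 41. 38⁻¹ ≡ 27 (mod 41) since 38·27 = 1026 ≡ 1, so λ ≡ 20.
  x = λ² - 40 - 37 = 400 - 77 ≡ 36; y = λ·(40 - 36) - 14 ≡ 25. → (36, 25)

(36, 25)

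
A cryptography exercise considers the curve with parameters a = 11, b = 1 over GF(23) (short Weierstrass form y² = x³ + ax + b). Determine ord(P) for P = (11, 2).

2P: tangent at (11, 2): λ = (3·11² + 11)/(2·2) ≡ 6/4. 4⁻¹ ≡ 6 (mod 23), so λ ≡ 6·6 ≡ 13.
  x = λ² - 11 - 11 = 169 - 22 ≡ 9; y = λ·(11 - 9) - 2 ≡ 1. → (9, 1)
3P: (9, 1) + (11, 2). λ = (2 - 1)/(11 - 9) ≡ 1/2 mod 23. 2⁻¹ ≡ 12 (mod 23), so λ ≡ 12.
  x = λ² - 9 - 11 = 144 - 20 ≡ 9; y = λ·(9 - 9) - 1 ≡ 22. → (9, 22)
4P: (9, 22) + (11, 2). λ = (2 - 22)/(11 - 9) ≡ 3/2 mod 23. 2⁻¹ ≡ 12 (mod 23), so λ ≡ 13.
  x = λ² - 9 - 11 = 169 - 20 ≡ 11; y = λ·(9 - 11) - 22 ≡ 21. → (11, 21)
5P: (11, 21) + (11, 2): same x and y₁ ≡ -y₂, so the sum is ∞.
5P = ∞, so the order is 5.

5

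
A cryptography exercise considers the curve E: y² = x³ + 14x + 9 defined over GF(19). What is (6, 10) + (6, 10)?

(14, 2)

tangent at (6, 10): λ = (3·6² + 14)/(2·10) ≡ 8/1. 1⁻¹ ≡ 1 (mod 19), so λ ≡ 8·1 ≡ 8.
  x = λ² - 6 - 6 = 64 - 12 ≡ 14; y = λ·(6 - 14) - 10 ≡ 2. → (14, 2)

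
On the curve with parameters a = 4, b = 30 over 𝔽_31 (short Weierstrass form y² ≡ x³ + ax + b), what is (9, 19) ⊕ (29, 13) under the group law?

(9, 19) + (29, 13). λ = (13 - 19)/(29 - 9) ≡ 25/20 mod 31. 20⁻¹ ≡ 14 (mod 31), so λ ≡ 9.
  x = λ² - 9 - 29 = 81 - 38 ≡ 12; y = λ·(9 - 12) - 19 ≡ 16. → (12, 16)

(12, 16)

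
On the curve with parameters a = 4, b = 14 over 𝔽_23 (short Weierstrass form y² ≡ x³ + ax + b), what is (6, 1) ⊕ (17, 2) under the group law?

(4, 18)

(6, 1) + (17, 2). λ = (2 - 1)/(17 - 6) ≡ 1/11 mod 23. 11⁻¹ ≡ 21 (mod 23) since 11·21 = 231 ≡ 1, so λ ≡ 21.
  x = λ² - 6 - 17 = 441 - 23 ≡ 4; y = λ·(6 - 4) - 1 ≡ 18. → (4, 18)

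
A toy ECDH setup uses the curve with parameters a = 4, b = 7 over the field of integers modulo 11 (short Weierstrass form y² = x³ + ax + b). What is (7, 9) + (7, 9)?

(1, 1)

tangent at (7, 9): λ = (3·7² + 4)/(2·9) ≡ 8/7. 7⁻¹ ≡ 8 (mod 11), so λ ≡ 8·8 ≡ 9.
  x = λ² - 7 - 7 = 81 - 14 ≡ 1; y = λ·(7 - 1) - 9 ≡ 1. → (1, 1)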